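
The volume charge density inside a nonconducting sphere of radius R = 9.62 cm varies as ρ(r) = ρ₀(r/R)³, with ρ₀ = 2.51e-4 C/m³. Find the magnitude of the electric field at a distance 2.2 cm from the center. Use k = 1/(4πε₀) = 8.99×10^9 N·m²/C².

1.24×10^3 V/m

By spherical symmetry E is radial; choose a Gaussian sphere of radius r = 2.2 cm (r < R).
Integrate the density: Q_enc = 4π ∫₀^r ρ₀(r'/R)^3 r'² dr' = 4πρ₀ r^6/(6·R³) = 6.695×10^-11 C.
By Gauss's law, ∮E·dA = E·4πr² = Q_enc/ε₀.
E = k|Q_enc|/r² = (8.99×10^9)(6.695×10^-11)/(0.022)² = 1.24×10^3 N/C.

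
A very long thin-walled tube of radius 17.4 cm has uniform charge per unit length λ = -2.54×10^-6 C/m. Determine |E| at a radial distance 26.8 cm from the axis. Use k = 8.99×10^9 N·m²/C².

By cylindrical symmetry E is radial; use a coaxial Gaussian cylinder of radius 26.8 cm and length L (r > 17.4 cm).
The full line charge is enclosed: λ_enc = -2.54×10^-6 C/m.
By Gauss's law (flux through the curved wall only), E·2πrL = λ_enc L/ε₀.
E = 2k|λ_enc|/r = 2(8.99×10^9)(2.54×10^-6)/(0.268) = 1.70e5 N/C.

|E| ≈ 1.70×10^5 N/C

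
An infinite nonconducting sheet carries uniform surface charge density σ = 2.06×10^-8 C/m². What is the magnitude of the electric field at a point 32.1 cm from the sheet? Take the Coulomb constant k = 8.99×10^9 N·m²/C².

|E| = 1.16e3 N/C

The symmetry is planar: E is normal to the sheet and the same magnitude on both sides. Take a pillbox straddling the sheet with end-cap area A.
Only the two end caps contribute flux: Φ = 2EA. With Q_enc = σA, Gauss's law gives E = |σ|/(2ε₀).
E = 2πk|σ| = 2π(8.99×10^9)(2.06×10^-8) = 1.16e3 N/C.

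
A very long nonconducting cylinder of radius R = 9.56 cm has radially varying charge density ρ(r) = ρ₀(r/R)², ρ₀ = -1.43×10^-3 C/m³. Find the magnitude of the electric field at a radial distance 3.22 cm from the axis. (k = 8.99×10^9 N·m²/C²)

Coaxial Gaussian cylinder, radius r = 3.22 cm, length L (r < R).
λ_enc = ∫₀^r ρ(r')·2πr' dr' = (2πρ₀/R²)·r^4/4 = -2.642e-7 C/m.
Since E is radial and uniform over the curved surface, Φ = E·2πrL = Q_enc/ε₀ = λ_enc L/ε₀.
E = 2k|λ_enc|/r = 2(8.99×10^9)(2.642×10^-7)/(0.0322) = 1.48×10^5 N/C.

1.48×10^5 N/C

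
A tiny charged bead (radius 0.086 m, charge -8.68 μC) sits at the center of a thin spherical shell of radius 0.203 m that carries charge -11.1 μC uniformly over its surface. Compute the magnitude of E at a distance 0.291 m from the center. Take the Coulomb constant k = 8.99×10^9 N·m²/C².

By spherical symmetry E is radial; choose a Gaussian sphere of radius r = 0.291 m (r > 0.203 m, enclosing both).
Q_enc = (-8.68 μC) + (-11.1 μC) = -1.978e-5 C.
Applying ∮E·dA = Q_enc/ε₀ with Φ = E(4πr²):
E = k|Q_enc|/r² = (8.99×10^9)(1.978×10^-5)/(0.291)² = 2.10×10^6 N/C.

|E| ≈ 2.10e6 N/C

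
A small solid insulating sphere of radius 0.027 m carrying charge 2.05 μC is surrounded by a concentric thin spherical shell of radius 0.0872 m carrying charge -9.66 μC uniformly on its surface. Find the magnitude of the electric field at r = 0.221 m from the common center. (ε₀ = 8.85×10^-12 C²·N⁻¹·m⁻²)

|E| = 1.40e6 N/C

Use a concentric Gaussian sphere at r = 0.221 m (r > 0.0872 m, enclosing both).
Q_enc = (2.05 μC) + (-9.66 μC) = -7.61×10^-6 C.
Applying ∮E·dA = Q_enc/ε₀ with Φ = E(4πr²):
E = |Q_enc|/(4πε₀r²) = (7.61×10^-6)/(4π·8.85×10^-12·(0.221)²) = 1.40e6 N/C.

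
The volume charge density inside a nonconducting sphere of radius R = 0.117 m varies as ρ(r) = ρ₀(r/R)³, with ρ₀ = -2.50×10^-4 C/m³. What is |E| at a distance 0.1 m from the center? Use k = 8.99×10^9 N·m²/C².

E = 2.94×10^5 N/C

By spherical symmetry E is radial; choose a Gaussian sphere of radius r = 0.1 m (r < R).
Integrate the density: Q_enc = 4π ∫₀^r ρ₀(r'/R)^3 r'² dr' = 4πρ₀ r^6/(6·R³) = -3.269×10^-7 C.
Gauss's law: E·4πr² = Q_enc/ε₀.
E = k|Q_enc|/r² = (8.99×10^9)(3.269e-7)/(0.1)² = 2.94×10^5 N/C.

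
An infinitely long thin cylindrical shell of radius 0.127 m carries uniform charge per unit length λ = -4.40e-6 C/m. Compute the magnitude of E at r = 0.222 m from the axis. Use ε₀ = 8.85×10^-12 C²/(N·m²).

Take a coaxial cylindrical Gaussian surface of radius r = 0.222 m and length L (r > 0.127 m).
The full line charge is enclosed: λ_enc = -4.40×10^-6 C/m.
Applying ∮E·dA = Q_enc/ε₀ with the end caps contributing no flux:
E = |λ_enc|/(2πε₀r) = (4.40×10^-6)/(2π·8.85×10^-12·0.222) = 3.56×10^5 N/C.

|E| = 3.56×10^5 N/C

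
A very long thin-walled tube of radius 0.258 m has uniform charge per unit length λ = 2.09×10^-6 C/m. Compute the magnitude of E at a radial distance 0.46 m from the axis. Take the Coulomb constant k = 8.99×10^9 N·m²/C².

8.17×10^4 V/m

Choose a coaxial cylinder of radius r = 0.46 m (arbitrary length L) as the Gaussian surface (r > 0.258 m).
The full line charge is enclosed: λ_enc = 2.09e-6 C/m.
Applying ∮E·dA = Q_enc/ε₀ with the end caps contributing no flux:
E = 2k|λ_enc|/r = 2(8.99×10^9)(2.09e-6)/(0.46) = 8.17e4 N/C.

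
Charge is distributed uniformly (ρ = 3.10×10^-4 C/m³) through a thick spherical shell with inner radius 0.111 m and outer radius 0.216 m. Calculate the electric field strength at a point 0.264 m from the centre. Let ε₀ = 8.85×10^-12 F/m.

Take a concentric spherical Gaussian surface of radius r = 0.264 m (r > 0.216 m, enclosing the whole shell).
Q_enc = ρ·(4π/3)(b³ − a³) = (3.10×10^-4)·(4π/3)·((0.216)³ − (0.111)³) = 1.131×10^-5 C.
Applying ∮E·dA = Q_enc/ε₀ with Φ = E(4πr²):
E = |Q_enc|/(4πε₀r²) = (1.131e-5)/(4π·8.85×10^-12·(0.264)²) = 1.46×10^6 N/C.

E ≈ 1.46×10^6 N/C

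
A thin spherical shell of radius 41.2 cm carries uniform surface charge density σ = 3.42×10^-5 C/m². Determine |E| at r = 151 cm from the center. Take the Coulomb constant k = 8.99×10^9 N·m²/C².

E ≈ 2.88e5 N/C

Take a concentric spherical Gaussian surface of radius r = 151 cm (r > 41.2 cm).
The entire shell is enclosed: Q_enc = σ·4πR² = (3.42e-5)·4π·(0.412)² = 7.295e-5 C.
Applying ∮E·dA = Q_enc/ε₀ with Φ = E(4πr²):
E = k|Q_enc|/r² = (8.99×10^9)(7.295×10^-5)/(1.51)² = 2.88×10^5 N/C.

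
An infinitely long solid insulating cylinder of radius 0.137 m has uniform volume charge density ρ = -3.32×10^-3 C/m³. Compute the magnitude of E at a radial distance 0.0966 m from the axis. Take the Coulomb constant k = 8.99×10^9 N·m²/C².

E = 1.81×10^7 N/C

Coaxial Gaussian cylinder, radius r = 0.0966 m, length L (r < R).
Enclosed charge per unit length: λ_enc = ρ·πr² = (-3.32×10^-3)π(0.0966)² = -9.733×10^-5 C/m.
By Gauss's law (flux through the curved wall only), E·2πrL = λ_enc L/ε₀.
E = 2k|λ_enc|/r = 2(8.99×10^9)(9.733×10^-5)/(0.0966) = 1.81×10^7 N/C.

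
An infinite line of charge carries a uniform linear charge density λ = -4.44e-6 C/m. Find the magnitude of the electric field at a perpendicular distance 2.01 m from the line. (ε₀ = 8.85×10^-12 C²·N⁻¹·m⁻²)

|E| ≈ 3.97×10^4 N/C

Choose a coaxial cylinder of radius r = 2.01 m (arbitrary length L) as the Gaussian surface.
Q_enc = λL, so λ_enc = -4.44×10^-6 C/m.
Since E is radial and uniform over the curved surface, Φ = E·2πrL = Q_enc/ε₀ = λ_enc L/ε₀.
E = |λ_enc|/(2πε₀r) = (4.44×10^-6)/(2π·8.85×10^-12·2.01) = 3.97×10^4 N/C.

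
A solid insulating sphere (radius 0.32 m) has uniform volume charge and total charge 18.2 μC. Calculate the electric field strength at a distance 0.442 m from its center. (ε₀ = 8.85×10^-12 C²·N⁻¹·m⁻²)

|E| ≈ 8.38e5 N/C

Use a concentric Gaussian sphere at r = 0.442 m (r > R, so the entire charge is enclosed).
Q_enc = 18.2 μC = 1.82×10^-5 C.
Applying ∮E·dA = Q_enc/ε₀ with Φ = E(4πr²):
E = |Q_enc|/(4πε₀r²) = (1.82e-5)/(4π·8.85×10^-12·(0.442)²) = 8.38×10^5 N/C.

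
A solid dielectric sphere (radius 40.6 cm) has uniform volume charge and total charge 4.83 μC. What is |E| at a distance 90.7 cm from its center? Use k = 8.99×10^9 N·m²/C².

E = 5.28e4 N/C

Symmetry ⇒ E = E(r) r̂. Gaussian sphere of radius r = 90.7 cm (r > R, so the entire charge is enclosed).
Q_enc = 4.83 μC = 4.83×10^-6 C.
Since E is radial and uniform over the Gaussian sphere, Φ = E·4πr² = Q_enc/ε₀.
E = k|Q_enc|/r² = (8.99×10^9)(4.83e-6)/(0.907)² = 5.28×10^4 N/C.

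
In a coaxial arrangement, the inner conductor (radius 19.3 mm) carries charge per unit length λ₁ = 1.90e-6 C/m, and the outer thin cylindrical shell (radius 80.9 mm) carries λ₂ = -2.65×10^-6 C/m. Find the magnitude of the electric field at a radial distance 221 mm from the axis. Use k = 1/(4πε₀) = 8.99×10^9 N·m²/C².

E ≈ 6.10e4 V/m

Choose a coaxial cylinder of radius r = 221 mm (arbitrary length L) as the Gaussian surface (r > 80.9 mm, enclosing both).
λ_enc = λ₁ + λ₂ = (1.90e-6) + (-2.65×10^-6) = -7.50×10^-7 C/m.
By Gauss's law (flux through the curved wall only), E·2πrL = λ_enc L/ε₀.
E = 2k|λ_enc|/r = 2(8.99×10^9)(7.50e-7)/(0.221) = 6.10e4 N/C.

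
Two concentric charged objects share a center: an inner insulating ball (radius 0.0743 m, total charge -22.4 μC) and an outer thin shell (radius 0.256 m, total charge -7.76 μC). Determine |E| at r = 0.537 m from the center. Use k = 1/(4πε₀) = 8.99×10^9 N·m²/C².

|E| = 9.40e5 V/m

By spherical symmetry E is radial; choose a Gaussian sphere of radius r = 0.537 m (r > 0.256 m, enclosing both).
Q_enc = (-22.4 μC) + (-7.76 μC) = -3.016×10^-5 C.
By Gauss's law, ∮E·dA = E·4πr² = Q_enc/ε₀.
E = k|Q_enc|/r² = (8.99×10^9)(3.016×10^-5)/(0.537)² = 9.40×10^5 N/C.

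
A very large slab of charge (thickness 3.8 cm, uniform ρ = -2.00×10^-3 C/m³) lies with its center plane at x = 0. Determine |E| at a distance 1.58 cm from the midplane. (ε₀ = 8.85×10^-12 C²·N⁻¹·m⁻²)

By symmetry E is perpendicular to the slab. A Gaussian pillbox from −1.58 cm to +1.58 cm (face area A) lies entirely within the slab.
Q_enc = ρ·(2x)·A and flux = 2EA, so 2EA = 2ρxA/ε₀ ⇒ E = |ρ|x/ε₀.
E = (2.00×10^-3)(0.0158)/(8.85×10^-12) = 3.57e6 N/C.

E = 3.57×10^6 V/m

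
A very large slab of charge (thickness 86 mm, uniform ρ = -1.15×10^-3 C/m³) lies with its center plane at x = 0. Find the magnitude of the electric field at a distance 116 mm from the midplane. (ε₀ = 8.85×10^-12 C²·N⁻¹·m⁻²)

The point |x| = 116 mm lies outside the slab (half-thickness 0.043 m). A symmetric pillbox spanning the full slab encloses Q_enc = ρ·d·A.
Flux = 2EA ⇒ E = |ρ|d/(2ε₀), independent of distance outside.
E = (1.15×10^-3)(0.086)/(2·8.85×10^-12) = 5.59×10^6 N/C.

E = 5.59×10^6 V/m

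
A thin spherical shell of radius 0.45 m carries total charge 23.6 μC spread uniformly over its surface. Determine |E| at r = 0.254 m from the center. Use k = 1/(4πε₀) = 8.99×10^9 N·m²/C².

By spherical symmetry E is radial; choose a Gaussian sphere of radius r = 0.254 m (inside the shell, r < 0.45 m).
No charge lies within this surface, so Q_enc = 0 and Gauss's law gives E·4πr² = 0 ⇒ E = 0.

E = 0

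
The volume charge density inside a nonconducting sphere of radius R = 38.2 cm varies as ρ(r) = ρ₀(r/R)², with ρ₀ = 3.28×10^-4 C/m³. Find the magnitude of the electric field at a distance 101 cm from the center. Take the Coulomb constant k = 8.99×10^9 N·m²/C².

Use a concentric Gaussian sphere at r = 101 cm (r > R, all charge enclosed).
Q_enc = 4π ∫₀^R ρ₀(r'/R)^2 r'² dr' = 4πρ₀R³/5 = 4.595×10^-5 C.
Applying ∮E·dA = Q_enc/ε₀ with Φ = E(4πr²):
E = k|Q_enc|/r² = (8.99×10^9)(4.595e-5)/(1.01)² = 4.05e5 N/C.

4.05×10^5 N/C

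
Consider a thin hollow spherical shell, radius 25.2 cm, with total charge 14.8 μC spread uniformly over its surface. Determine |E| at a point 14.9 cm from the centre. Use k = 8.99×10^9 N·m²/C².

|E| = 0 N/C

Symmetry ⇒ E = E(r) r̂. Gaussian sphere of radius r = 14.9 cm (inside the shell, r < 25.2 cm).
No charge lies within this surface, so Q_enc = 0 and Gauss's law gives E·4πr² = 0 ⇒ E = 0.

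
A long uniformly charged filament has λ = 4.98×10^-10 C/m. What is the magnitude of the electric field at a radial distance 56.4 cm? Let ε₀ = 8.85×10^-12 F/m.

E ≈ 15.9 N/C

Coaxial Gaussian cylinder, radius r = 56.4 cm, length L.
Q_enc = λL, so λ_enc = 4.98e-10 C/m.
Gauss's law: E·2πrL = λ_enc L/ε₀.
E = |λ_enc|/(2πε₀r) = (4.98×10^-10)/(2π·8.85×10^-12·0.564) = 15.9 N/C.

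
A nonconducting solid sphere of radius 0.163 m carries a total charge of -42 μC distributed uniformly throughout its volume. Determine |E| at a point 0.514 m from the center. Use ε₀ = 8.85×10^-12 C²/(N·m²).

1.43×10^6 N/C

Take a concentric spherical Gaussian surface of radius r = 0.514 m (r > R, so the entire charge is enclosed).
Q_enc = -42 μC = -4.20e-5 C.
Gauss's law: E·4πr² = Q_enc/ε₀.
E = |Q_enc|/(4πε₀r²) = (4.20e-5)/(4π·8.85×10^-12·(0.514)²) = 1.43×10^6 N/C.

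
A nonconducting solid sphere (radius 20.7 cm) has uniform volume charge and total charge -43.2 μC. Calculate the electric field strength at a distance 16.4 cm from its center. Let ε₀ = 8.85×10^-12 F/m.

E ≈ 7.18×10^6 V/m

By spherical symmetry E is radial; choose a Gaussian sphere of radius r = 16.4 cm (r < R).
For a uniform sphere the enclosed fraction is (r/R)³, so Q_enc = (-43.2 μC)(0.164/0.207)³ = -2.148×10^-5 C.
Since E is radial and uniform over the Gaussian sphere, Φ = E·4πr² = Q_enc/ε₀.
E = |Q_enc|/(4πε₀r²) = (2.148×10^-5)/(4π·8.85×10^-12·(0.164)²) = 7.18×10^6 N/C.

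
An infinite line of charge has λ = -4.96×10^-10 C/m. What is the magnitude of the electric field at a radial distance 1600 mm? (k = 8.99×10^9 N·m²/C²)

By cylindrical symmetry E is radial; use a coaxial Gaussian cylinder of radius 1600 mm and length L.
Q_enc = λL, so λ_enc = -4.96×10^-10 C/m.
Applying ∮E·dA = Q_enc/ε₀ with the end caps contributing no flux:
E = 2k|λ_enc|/r = 2(8.99×10^9)(4.96×10^-10)/(1.6) = 5.57 N/C.

E = 5.57 N/C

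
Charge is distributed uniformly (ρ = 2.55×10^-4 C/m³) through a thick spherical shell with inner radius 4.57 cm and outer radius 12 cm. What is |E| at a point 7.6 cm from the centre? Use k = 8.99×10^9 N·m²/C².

|E| = 5.71×10^5 V/m

By spherical symmetry E is radial; choose a Gaussian sphere of radius r = 7.6 cm (within the shell material, 4.57 cm < r < 12 cm).
Only the shell between 4.57 cm and r is enclosed: Q_enc = ρ·(4π/3)(r³ − a³) = (2.55×10^-4)·(4π/3)·((0.076)³ − (0.0457)³) = 3.669×10^-7 C.
Applying ∮E·dA = Q_enc/ε₀ with Φ = E(4πr²):
E = k|Q_enc|/r² = (8.99×10^9)(3.669×10^-7)/(0.076)² = 5.71×10^5 N/C.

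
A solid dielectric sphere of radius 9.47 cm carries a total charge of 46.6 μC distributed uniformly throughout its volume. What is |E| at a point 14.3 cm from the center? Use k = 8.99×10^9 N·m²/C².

E ≈ 2.05×10^7 V/m

By spherical symmetry E is radial; choose a Gaussian sphere of radius r = 14.3 cm (r > R, so the entire charge is enclosed).
Q_enc = 46.6 μC = 4.66×10^-5 C.
Applying ∮E·dA = Q_enc/ε₀ with Φ = E(4πr²):
E = k|Q_enc|/r² = (8.99×10^9)(4.66e-5)/(0.143)² = 2.05e7 N/C.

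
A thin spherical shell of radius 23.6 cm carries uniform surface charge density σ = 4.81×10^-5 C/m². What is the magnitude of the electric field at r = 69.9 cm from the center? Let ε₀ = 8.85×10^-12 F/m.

6.20e5 N/C

Take a concentric spherical Gaussian surface of radius r = 69.9 cm (r > 23.6 cm).
The entire shell is enclosed: Q_enc = σ·4πR² = (4.81×10^-5)·4π·(0.236)² = 3.367×10^-5 C.
By Gauss's law, ∮E·dA = E·4πr² = Q_enc/ε₀.
E = |Q_enc|/(4πε₀r²) = (3.367×10^-5)/(4π·8.85×10^-12·(0.699)²) = 6.20×10^5 N/C.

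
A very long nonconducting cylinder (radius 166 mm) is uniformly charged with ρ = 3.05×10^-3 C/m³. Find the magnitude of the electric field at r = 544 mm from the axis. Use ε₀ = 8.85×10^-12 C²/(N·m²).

|E| ≈ 8.73×10^6 V/m

Take a coaxial cylindrical Gaussian surface of radius r = 544 mm and length L (r > 166 mm, full cross-section enclosed).
λ_enc = ρ·πR² = (3.05×10^-3)π(0.166)² = 2.64×10^-4 C/m.
Applying ∮E·dA = Q_enc/ε₀ with the end caps contributing no flux:
E = |λ_enc|/(2πε₀r) = (2.64×10^-4)/(2π·8.85×10^-12·0.544) = 8.73e6 N/C.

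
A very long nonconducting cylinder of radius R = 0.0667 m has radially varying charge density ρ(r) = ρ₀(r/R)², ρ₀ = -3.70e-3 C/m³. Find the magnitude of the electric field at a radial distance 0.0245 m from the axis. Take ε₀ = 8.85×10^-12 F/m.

Take a coaxial cylindrical Gaussian surface of radius r = 0.0245 m and length L (r < R).
λ_enc = ∫₀^r ρ(r')·2πr' dr' = (2πρ₀/R²)·r^4/4 = -4.707×10^-7 C/m.
Since E is radial and uniform over the curved surface, Φ = E·2πrL = Q_enc/ε₀ = λ_enc L/ε₀.
E = |λ_enc|/(2πε₀r) = (4.707×10^-7)/(2π·8.85×10^-12·0.0245) = 3.45×10^5 N/C.

E ≈ 3.45e5 V/m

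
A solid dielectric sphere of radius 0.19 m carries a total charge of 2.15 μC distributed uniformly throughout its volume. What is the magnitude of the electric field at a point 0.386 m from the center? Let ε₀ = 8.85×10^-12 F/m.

Take a concentric spherical Gaussian surface of radius r = 0.386 m (r > R, so the entire charge is enclosed).
Q_enc = 2.15 μC = 2.15×10^-6 C.
Applying ∮E·dA = Q_enc/ε₀ with Φ = E(4πr²):
E = |Q_enc|/(4πε₀r²) = (2.15×10^-6)/(4π·8.85×10^-12·(0.386)²) = 1.30×10^5 N/C.

|E| = 1.30×10^5 N/C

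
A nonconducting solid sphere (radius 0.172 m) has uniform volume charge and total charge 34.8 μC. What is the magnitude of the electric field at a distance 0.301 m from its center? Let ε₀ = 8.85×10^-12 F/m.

Take a concentric spherical Gaussian surface of radius r = 0.301 m (r > R, so the entire charge is enclosed).
Q_enc = 34.8 μC = 3.48×10^-5 C.
Applying ∮E·dA = Q_enc/ε₀ with Φ = E(4πr²):
E = |Q_enc|/(4πε₀r²) = (3.48×10^-5)/(4π·8.85×10^-12·(0.301)²) = 3.45×10^6 N/C.

|E| ≈ 3.45×10^6 V/m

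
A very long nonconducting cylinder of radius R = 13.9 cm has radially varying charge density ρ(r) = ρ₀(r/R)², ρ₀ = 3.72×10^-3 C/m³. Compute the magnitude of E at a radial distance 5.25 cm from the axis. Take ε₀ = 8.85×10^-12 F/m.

|E| = 7.87×10^5 N/C

Coaxial Gaussian cylinder, radius r = 5.25 cm, length L (r < R).
Integrating ρ over the cross-section to radius r: λ_enc = (2πρ₀/R²) ∫₀^r r'^3 dr' = 2πρ₀ r^4/(4·R²) = 2.298e-6 C/m.
Since E is radial and uniform over the curved surface, Φ = E·2πrL = Q_enc/ε₀ = λ_enc L/ε₀.
E = |λ_enc|/(2πε₀r) = (2.298×10^-6)/(2π·8.85×10^-12·0.0525) = 7.87e5 N/C.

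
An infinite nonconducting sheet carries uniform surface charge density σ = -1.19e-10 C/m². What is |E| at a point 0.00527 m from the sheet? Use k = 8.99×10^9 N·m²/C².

Choose a cylindrical pillbox piercing the sheet, end faces (area A) parallel to it.
Flux Φ = 2EA and Q_enc = σA, so 2EA = σA/ε₀ ⇒ E = |σ|/(2ε₀), independent of distance.
E = 2πk|σ| = 2π(8.99×10^9)(1.19e-10) = 6.72 N/C.

E = 6.72 N/C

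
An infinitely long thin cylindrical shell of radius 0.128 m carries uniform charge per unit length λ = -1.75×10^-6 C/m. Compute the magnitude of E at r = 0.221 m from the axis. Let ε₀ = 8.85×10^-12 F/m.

|E| = 1.42×10^5 N/C

By cylindrical symmetry E is radial; use a coaxial Gaussian cylinder of radius 0.221 m and length L (r > 0.128 m).
The full line charge is enclosed: λ_enc = -1.75×10^-6 C/m.
Applying ∮E·dA = Q_enc/ε₀ with the end caps contributing no flux:
E = |λ_enc|/(2πε₀r) = (1.75×10^-6)/(2π·8.85×10^-12·0.221) = 1.42×10^5 N/C.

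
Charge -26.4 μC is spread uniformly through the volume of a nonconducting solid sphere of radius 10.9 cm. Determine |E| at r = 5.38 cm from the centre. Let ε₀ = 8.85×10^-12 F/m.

Use a concentric Gaussian sphere at r = 5.38 cm (r < R).
For a uniform sphere the enclosed fraction is (r/R)³, so Q_enc = (-26.4 μC)(0.0538/0.109)³ = -3.174×10^-6 C.
Gauss's law: E·4πr² = Q_enc/ε₀.
E = |Q_enc|/(4πε₀r²) = (3.174e-6)/(4π·8.85×10^-12·(0.0538)²) = 9.86×10^6 N/C.

|E| ≈ 9.86e6 V/m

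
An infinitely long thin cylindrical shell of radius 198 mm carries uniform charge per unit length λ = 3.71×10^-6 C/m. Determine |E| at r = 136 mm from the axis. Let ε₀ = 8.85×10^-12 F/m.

E = 0 (no enclosed charge)

Choose a coaxial cylinder of radius r = 136 mm (arbitrary length L) as the Gaussian surface (r < 198 mm, inside the shell).
All the surface charge lies outside this cylinder: Q_enc = 0, hence E = 0.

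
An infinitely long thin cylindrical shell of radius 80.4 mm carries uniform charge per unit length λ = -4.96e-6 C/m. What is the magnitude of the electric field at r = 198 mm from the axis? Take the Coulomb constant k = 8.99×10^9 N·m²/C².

Coaxial Gaussian cylinder, radius r = 198 mm, length L (r > 80.4 mm).
The full line charge is enclosed: λ_enc = -4.96e-6 C/m.
Gauss's law: E·2πrL = λ_enc L/ε₀.
E = 2k|λ_enc|/r = 2(8.99×10^9)(4.96×10^-6)/(0.198) = 4.50×10^5 N/C.

|E| = 4.50e5 N/C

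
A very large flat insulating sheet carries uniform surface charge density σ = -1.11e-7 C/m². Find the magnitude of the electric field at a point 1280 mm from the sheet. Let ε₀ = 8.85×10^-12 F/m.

By planar symmetry E is perpendicular to the sheet and uniform; use a Gaussian pillbox with flat faces of area A on each side of the sheet.
Flux Φ = 2EA and Q_enc = σA, so 2EA = σA/ε₀ ⇒ E = |σ|/(2ε₀), independent of distance.
E = |σ|/(2ε₀) = (1.11e-7)/(2·8.85×10^-12) = 6.27×10^3 N/C.

E = 6.27×10^3 N/C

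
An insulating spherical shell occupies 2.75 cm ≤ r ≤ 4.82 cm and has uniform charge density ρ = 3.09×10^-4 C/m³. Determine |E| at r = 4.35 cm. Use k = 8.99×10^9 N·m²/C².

|E| = 3.78e5 V/m

Symmetry ⇒ E = E(r) r̂. Gaussian sphere of radius r = 4.35 cm (within the shell material, 2.75 cm < r < 4.82 cm).
Only the shell between 2.75 cm and r is enclosed: Q_enc = ρ·(4π/3)(r³ − a³) = (3.09×10^-4)·(4π/3)·((0.0435)³ − (0.0275)³) = 7.962×10^-8 C.
Gauss's law: E·4πr² = Q_enc/ε₀.
E = k|Q_enc|/r² = (8.99×10^9)(7.962e-8)/(0.0435)² = 3.78×10^5 N/C.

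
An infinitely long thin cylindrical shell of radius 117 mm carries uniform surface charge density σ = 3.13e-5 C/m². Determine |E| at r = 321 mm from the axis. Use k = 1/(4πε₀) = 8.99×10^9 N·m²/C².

|E| = 1.29×10^6 N/C

Choose a coaxial cylinder of radius r = 321 mm (arbitrary length L) as the Gaussian surface (r > 117 mm).
The whole shell is enclosed: λ_enc = σ·2πR = (3.13×10^-5)·2π·(0.117) = 2.301×10^-5 C/m.
Applying ∮E·dA = Q_enc/ε₀ with the end caps contributing no flux:
E = 2k|λ_enc|/r = 2(8.99×10^9)(2.301×10^-5)/(0.321) = 1.29e6 N/C.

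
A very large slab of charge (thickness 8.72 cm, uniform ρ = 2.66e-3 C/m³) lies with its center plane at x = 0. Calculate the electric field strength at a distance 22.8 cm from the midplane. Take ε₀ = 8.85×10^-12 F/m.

The point |x| = 22.8 cm lies outside the slab (half-thickness 0.0436 m). A symmetric pillbox spanning the full slab encloses Q_enc = ρ·d·A.
Flux = 2EA ⇒ E = |ρ|d/(2ε₀), independent of distance outside.
E = (2.66e-3)(0.0872)/(2·8.85×10^-12) = 1.31×10^7 N/C.

1.31×10^7 V/m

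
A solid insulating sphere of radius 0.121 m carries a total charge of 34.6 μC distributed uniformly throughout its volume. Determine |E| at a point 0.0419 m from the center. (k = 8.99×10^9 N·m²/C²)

Take a concentric spherical Gaussian surface of radius r = 0.0419 m (r < R).
For a uniform sphere the enclosed fraction is (r/R)³, so Q_enc = (34.6 μC)(0.0419/0.121)³ = 1.437×10^-6 C.
Applying ∮E·dA = Q_enc/ε₀ with Φ = E(4πr²):
E = k|Q_enc|/r² = (8.99×10^9)(1.437e-6)/(0.0419)² = 7.36e6 N/C.

E = 7.36×10^6 V/m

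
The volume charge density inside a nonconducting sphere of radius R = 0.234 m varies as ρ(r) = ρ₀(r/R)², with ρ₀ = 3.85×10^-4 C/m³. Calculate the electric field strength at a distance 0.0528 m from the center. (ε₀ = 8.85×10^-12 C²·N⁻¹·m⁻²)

E ≈ 2.34e4 N/C

Take a concentric spherical Gaussian surface of radius r = 0.0528 m (r < R).
Integrate the density: Q_enc = 4π ∫₀^r ρ₀(r'/R)^2 r'² dr' = 4πρ₀ r^5/(5·R²) = 7.252×10^-9 C.
Applying ∮E·dA = Q_enc/ε₀ with Φ = E(4πr²):
E = |Q_enc|/(4πε₀r²) = (7.252×10^-9)/(4π·8.85×10^-12·(0.0528)²) = 2.34e4 N/C.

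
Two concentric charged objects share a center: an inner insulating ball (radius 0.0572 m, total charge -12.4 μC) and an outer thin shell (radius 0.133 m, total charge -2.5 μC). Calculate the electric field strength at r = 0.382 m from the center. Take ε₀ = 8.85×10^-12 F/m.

E ≈ 9.18×10^5 N/C

By spherical symmetry E is radial; choose a Gaussian sphere of radius r = 0.382 m (r > 0.133 m, enclosing both).
Q_enc = (-12.4 μC) + (-2.5 μC) = -1.49e-5 C.
Gauss's law: E·4πr² = Q_enc/ε₀.
E = |Q_enc|/(4πε₀r²) = (1.49e-5)/(4π·8.85×10^-12·(0.382)²) = 9.18×10^5 N/C.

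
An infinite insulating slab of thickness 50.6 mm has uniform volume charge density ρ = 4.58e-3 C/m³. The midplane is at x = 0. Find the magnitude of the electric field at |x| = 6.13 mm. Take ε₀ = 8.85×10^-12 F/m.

3.17×10^6 V/m

By symmetry E is perpendicular to the slab. A Gaussian pillbox from −6.13 mm to +6.13 mm (face area A) lies entirely within the slab.
Q_enc = ρ·(2x)·A and flux = 2EA, so 2EA = 2ρxA/ε₀ ⇒ E = |ρ|x/ε₀.
E = (4.58×10^-3)(0.00613)/(8.85×10^-12) = 3.17e6 N/C.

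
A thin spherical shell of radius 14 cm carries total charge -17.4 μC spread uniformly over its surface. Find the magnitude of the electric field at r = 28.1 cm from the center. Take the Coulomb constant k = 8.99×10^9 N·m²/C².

By spherical symmetry E is radial; choose a Gaussian sphere of radius r = 28.1 cm (r > 14 cm).
The entire shell is enclosed: Q_enc = -1.74×10^-5 C.
By Gauss's law, ∮E·dA = E·4πr² = Q_enc/ε₀.
E = k|Q_enc|/r² = (8.99×10^9)(1.74e-5)/(0.281)² = 1.98×10^6 N/C.

|E| = 1.98e6 N/C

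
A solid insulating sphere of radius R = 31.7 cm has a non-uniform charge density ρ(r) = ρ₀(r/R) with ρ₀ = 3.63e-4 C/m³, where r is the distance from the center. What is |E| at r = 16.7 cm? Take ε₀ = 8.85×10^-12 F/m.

By spherical symmetry E is radial; choose a Gaussian sphere of radius r = 16.7 cm (r < R).
Integrate the density: Q_enc = 4π ∫₀^r ρ₀(r'/R)^1 r'² dr' = 4πρ₀ r^4/(4·R) = 2.798×10^-6 C.
Gauss's law: E·4πr² = Q_enc/ε₀.
E = |Q_enc|/(4πε₀r²) = (2.798×10^-6)/(4π·8.85×10^-12·(0.167)²) = 9.02e5 N/C.

E ≈ 9.02×10^5 N/C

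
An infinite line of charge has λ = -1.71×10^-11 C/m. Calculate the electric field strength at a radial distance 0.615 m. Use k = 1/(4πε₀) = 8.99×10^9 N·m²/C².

Take a coaxial cylindrical Gaussian surface of radius r = 0.615 m and length L.
Q_enc = λL, so λ_enc = -1.71×10^-11 C/m.
By Gauss's law (flux through the curved wall only), E·2πrL = λ_enc L/ε₀.
E = 2k|λ_enc|/r = 2(8.99×10^9)(1.71×10^-11)/(0.615) = 0.5 N/C.

|E| = 0.5 N/C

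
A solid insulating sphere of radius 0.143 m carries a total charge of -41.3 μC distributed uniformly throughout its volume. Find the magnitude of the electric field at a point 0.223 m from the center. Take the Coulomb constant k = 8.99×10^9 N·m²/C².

E ≈ 7.47×10^6 N/C

Use a concentric Gaussian sphere at r = 0.223 m (r > R, so the entire charge is enclosed).
Q_enc = -41.3 μC = -4.13×10^-5 C.
Applying ∮E·dA = Q_enc/ε₀ with Φ = E(4πr²):
E = k|Q_enc|/r² = (8.99×10^9)(4.13×10^-5)/(0.223)² = 7.47e6 N/C.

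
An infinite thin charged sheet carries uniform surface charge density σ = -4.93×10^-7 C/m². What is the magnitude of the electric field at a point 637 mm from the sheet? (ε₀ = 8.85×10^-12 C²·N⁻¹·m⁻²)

E ≈ 2.79×10^4 V/m

Choose a cylindrical pillbox piercing the sheet, end faces (area A) parallel to it.
Flux Φ = 2EA and Q_enc = σA, so 2EA = σA/ε₀ ⇒ E = |σ|/(2ε₀), independent of distance.
E = |σ|/(2ε₀) = (4.93×10^-7)/(2·8.85×10^-12) = 2.79e4 N/C.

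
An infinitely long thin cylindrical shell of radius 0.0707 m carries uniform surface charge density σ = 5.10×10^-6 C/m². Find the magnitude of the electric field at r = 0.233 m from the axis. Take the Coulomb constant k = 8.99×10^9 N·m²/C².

E ≈ 1.75×10^5 N/C

Take a coaxial cylindrical Gaussian surface of radius r = 0.233 m and length L (r > 0.0707 m).
The whole shell is enclosed: λ_enc = σ·2πR = (5.10×10^-6)·2π·(0.0707) = 2.266×10^-6 C/m.
Gauss's law: E·2πrL = λ_enc L/ε₀.
E = 2k|λ_enc|/r = 2(8.99×10^9)(2.266×10^-6)/(0.233) = 1.75×10^5 N/C.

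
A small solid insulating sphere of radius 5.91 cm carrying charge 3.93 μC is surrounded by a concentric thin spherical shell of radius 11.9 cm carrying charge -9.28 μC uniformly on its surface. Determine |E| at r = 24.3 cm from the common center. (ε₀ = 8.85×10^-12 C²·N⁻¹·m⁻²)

|E| = 8.15×10^5 N/C

Symmetry ⇒ E = E(r) r̂. Gaussian sphere of radius r = 24.3 cm (r > 11.9 cm, enclosing both).
Q_enc = (3.93 μC) + (-9.28 μC) = -5.35×10^-6 C.
By Gauss's law, ∮E·dA = E·4πr² = Q_enc/ε₀.
E = |Q_enc|/(4πε₀r²) = (5.35×10^-6)/(4π·8.85×10^-12·(0.243)²) = 8.15e5 N/C.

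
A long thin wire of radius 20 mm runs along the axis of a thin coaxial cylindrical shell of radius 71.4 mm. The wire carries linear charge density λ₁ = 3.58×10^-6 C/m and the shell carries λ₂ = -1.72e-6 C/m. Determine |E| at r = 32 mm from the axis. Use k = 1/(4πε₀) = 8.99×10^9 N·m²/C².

Take a coaxial cylindrical Gaussian surface of radius r = 32 mm and length L (between the conductors, 20 mm < r < 71.4 mm).
Only the inner wire is enclosed; the outer shell contributes nothing inside itself. λ_enc = λ₁ = 3.58×10^-6 C/m.
Gauss's law: E·2πrL = λ_enc L/ε₀.
E = 2k|λ_enc|/r = 2(8.99×10^9)(3.58e-6)/(0.032) = 2.01×10^6 N/C.

E ≈ 2.01×10^6 V/m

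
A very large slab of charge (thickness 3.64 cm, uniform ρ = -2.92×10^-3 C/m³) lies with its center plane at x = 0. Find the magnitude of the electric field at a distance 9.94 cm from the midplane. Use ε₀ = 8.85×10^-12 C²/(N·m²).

6.00e6 N/C

The point |x| = 9.94 cm lies outside the slab (half-thickness 0.0182 m). A symmetric pillbox spanning the full slab encloses Q_enc = ρ·d·A.
Flux = 2EA ⇒ E = |ρ|d/(2ε₀), independent of distance outside.
E = (2.92×10^-3)(0.0364)/(2·8.85×10^-12) = 6.00e6 N/C.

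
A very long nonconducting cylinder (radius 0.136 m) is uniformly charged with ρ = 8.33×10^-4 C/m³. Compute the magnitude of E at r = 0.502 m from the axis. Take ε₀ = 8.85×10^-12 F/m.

Take a coaxial cylindrical Gaussian surface of radius r = 0.502 m and length L (r > 0.136 m, full cross-section enclosed).
λ_enc = ρ·πR² = (8.33×10^-4)π(0.136)² = 4.84×10^-5 C/m.
Applying ∮E·dA = Q_enc/ε₀ with the end caps contributing no flux:
E = |λ_enc|/(2πε₀r) = (4.84×10^-5)/(2π·8.85×10^-12·0.502) = 1.73×10^6 N/C.

E = 1.73e6 V/m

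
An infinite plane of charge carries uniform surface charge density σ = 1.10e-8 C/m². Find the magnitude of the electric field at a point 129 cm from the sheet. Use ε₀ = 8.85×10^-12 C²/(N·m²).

621 N/C

The symmetry is planar: E is normal to the sheet and the same magnitude on both sides. Take a pillbox straddling the sheet with end-cap area A.
Only the two end caps contribute flux: Φ = 2EA. With Q_enc = σA, Gauss's law gives E = |σ|/(2ε₀).
E = |σ|/(2ε₀) = (1.10×10^-8)/(2·8.85×10^-12) = 621 N/C.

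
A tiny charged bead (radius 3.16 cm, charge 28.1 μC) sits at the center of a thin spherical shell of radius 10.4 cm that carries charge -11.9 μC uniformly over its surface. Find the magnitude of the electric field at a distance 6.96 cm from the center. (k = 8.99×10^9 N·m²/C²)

By spherical symmetry E is radial; choose a Gaussian sphere of radius r = 6.96 cm (between the bodies, 3.16 cm < r < 10.4 cm).
Only the inner charge is enclosed; the outer shell contributes nothing inside itself. Q_enc = 28.1 μC = 2.81×10^-5 C.
Applying ∮E·dA = Q_enc/ε₀ with Φ = E(4πr²):
E = k|Q_enc|/r² = (8.99×10^9)(2.81×10^-5)/(0.0696)² = 5.21×10^7 N/C.

E ≈ 5.21e7 N/C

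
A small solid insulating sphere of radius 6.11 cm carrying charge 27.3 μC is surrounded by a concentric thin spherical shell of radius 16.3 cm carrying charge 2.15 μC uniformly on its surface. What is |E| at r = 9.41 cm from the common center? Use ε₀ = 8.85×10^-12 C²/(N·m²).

Use a concentric Gaussian sphere at r = 9.41 cm (between the bodies, 6.11 cm < r < 16.3 cm).
The shell at 16.3 cm lies outside the Gaussian surface, so Q_enc = 27.3 μC = 2.73×10^-5 C.
Applying ∮E·dA = Q_enc/ε₀ with Φ = E(4πr²):
E = |Q_enc|/(4πε₀r²) = (2.73×10^-5)/(4π·8.85×10^-12·(0.0941)²) = 2.77×10^7 N/C.

2.77×10^7 V/m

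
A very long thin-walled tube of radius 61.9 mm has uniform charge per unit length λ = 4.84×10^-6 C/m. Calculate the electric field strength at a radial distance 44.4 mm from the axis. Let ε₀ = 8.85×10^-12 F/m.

|E| = 0 N/C

Take a coaxial cylindrical Gaussian surface of radius r = 44.4 mm and length L (r < 61.9 mm, inside the shell).
All the surface charge lies outside this cylinder: Q_enc = 0, hence E = 0.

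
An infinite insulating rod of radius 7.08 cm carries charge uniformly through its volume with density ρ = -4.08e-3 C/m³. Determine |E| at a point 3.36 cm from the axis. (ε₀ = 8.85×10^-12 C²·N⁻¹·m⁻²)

E = 7.75×10^6 N/C

By cylindrical symmetry E is radial; use a coaxial Gaussian cylinder of radius 3.36 cm and length L (r < R).
Enclosed charge per unit length: λ_enc = ρ·πr² = (-4.08×10^-3)π(0.0336)² = -1.447×10^-5 C/m.
Gauss's law: E·2πrL = λ_enc L/ε₀.
E = |λ_enc|/(2πε₀r) = (1.447e-5)/(2π·8.85×10^-12·0.0336) = 7.75×10^6 N/C.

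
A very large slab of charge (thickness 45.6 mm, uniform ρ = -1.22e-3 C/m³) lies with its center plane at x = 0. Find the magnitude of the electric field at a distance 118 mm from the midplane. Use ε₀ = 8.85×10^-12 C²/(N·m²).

The point |x| = 118 mm lies outside the slab (half-thickness 0.0228 m). A symmetric pillbox spanning the full slab encloses Q_enc = ρ·d·A.
Flux = 2EA ⇒ E = |ρ|d/(2ε₀), independent of distance outside.
E = (1.22×10^-3)(0.0456)/(2·8.85×10^-12) = 3.14×10^6 N/C.

|E| ≈ 3.14×10^6 N/C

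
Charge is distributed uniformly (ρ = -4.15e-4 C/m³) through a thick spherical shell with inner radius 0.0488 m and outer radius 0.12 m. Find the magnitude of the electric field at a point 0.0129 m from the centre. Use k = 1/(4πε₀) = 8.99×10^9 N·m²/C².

Take a concentric spherical Gaussian surface of radius r = 0.0129 m (r < 0.0488 m, inside the empty cavity).
No charge is enclosed, so by Gauss's law E·4πr² = 0 ⇒ E = 0.

|E| = 0 N/C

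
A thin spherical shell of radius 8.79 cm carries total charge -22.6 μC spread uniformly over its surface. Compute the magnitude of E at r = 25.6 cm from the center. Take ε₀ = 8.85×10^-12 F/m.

Use a concentric Gaussian sphere at r = 25.6 cm (r > 8.79 cm).
The entire shell is enclosed: Q_enc = -2.26×10^-5 C.
Applying ∮E·dA = Q_enc/ε₀ with Φ = E(4πr²):
E = |Q_enc|/(4πε₀r²) = (2.26e-5)/(4π·8.85×10^-12·(0.256)²) = 3.10×10^6 N/C.

|E| = 3.10×10^6 V/m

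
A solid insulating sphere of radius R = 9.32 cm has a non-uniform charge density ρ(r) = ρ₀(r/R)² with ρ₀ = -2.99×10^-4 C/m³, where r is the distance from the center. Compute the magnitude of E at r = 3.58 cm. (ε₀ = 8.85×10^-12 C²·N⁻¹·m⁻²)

3.57e4 N/C

By spherical symmetry E is radial; choose a Gaussian sphere of radius r = 3.58 cm (r < R).
Integrate the density: Q_enc = 4π ∫₀^r ρ₀(r'/R)^2 r'² dr' = 4πρ₀ r^5/(5·R²) = -5.087×10^-9 C.
By Gauss's law, ∮E·dA = E·4πr² = Q_enc/ε₀.
E = |Q_enc|/(4πε₀r²) = (5.087×10^-9)/(4π·8.85×10^-12·(0.0358)²) = 3.57×10^4 N/C.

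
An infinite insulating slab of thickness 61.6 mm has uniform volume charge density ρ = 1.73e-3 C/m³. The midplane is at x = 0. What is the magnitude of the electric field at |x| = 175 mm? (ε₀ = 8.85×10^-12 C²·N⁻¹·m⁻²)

E = 6.02×10^6 V/m

The point |x| = 175 mm lies outside the slab (half-thickness 0.0308 m). A symmetric pillbox spanning the full slab encloses Q_enc = ρ·d·A.
Flux = 2EA ⇒ E = |ρ|d/(2ε₀), independent of distance outside.
E = (1.73×10^-3)(0.0616)/(2·8.85×10^-12) = 6.02×10^6 N/C.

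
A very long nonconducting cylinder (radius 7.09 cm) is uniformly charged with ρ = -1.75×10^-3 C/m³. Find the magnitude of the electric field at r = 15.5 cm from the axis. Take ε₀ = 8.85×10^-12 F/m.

3.21×10^6 V/m

Take a coaxial cylindrical Gaussian surface of radius r = 15.5 cm and length L (r > 7.09 cm, full cross-section enclosed).
λ_enc = ρ·πR² = (-1.75×10^-3)π(0.0709)² = -2.764×10^-5 C/m.
By Gauss's law (flux through the curved wall only), E·2πrL = λ_enc L/ε₀.
E = |λ_enc|/(2πε₀r) = (2.764×10^-5)/(2π·8.85×10^-12·0.155) = 3.21e6 N/C.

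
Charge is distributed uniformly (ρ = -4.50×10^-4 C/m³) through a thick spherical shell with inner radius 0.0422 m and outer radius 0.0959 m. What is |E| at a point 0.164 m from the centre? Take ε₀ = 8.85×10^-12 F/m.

|E| ≈ 5.08×10^5 V/m

Take a concentric spherical Gaussian surface of radius r = 0.164 m (r > 0.0959 m, enclosing the whole shell).
Q_enc = ρ·(4π/3)(b³ − a³) = (-4.50×10^-4)·(4π/3)·((0.0959)³ − (0.0422)³) = -1.521×10^-6 C.
Gauss's law: E·4πr² = Q_enc/ε₀.
E = |Q_enc|/(4πε₀r²) = (1.521e-6)/(4π·8.85×10^-12·(0.164)²) = 5.08×10^5 N/C.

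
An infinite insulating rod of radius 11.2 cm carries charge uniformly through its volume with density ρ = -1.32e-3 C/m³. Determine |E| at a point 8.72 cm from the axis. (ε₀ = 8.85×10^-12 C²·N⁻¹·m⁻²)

By cylindrical symmetry E is radial; use a coaxial Gaussian cylinder of radius 8.72 cm and length L (r < R).
Charge inside radius r per length L is ρ·πr²·L, so λ_enc = ρπr² = -3.153e-5 C/m.
By Gauss's law (flux through the curved wall only), E·2πrL = λ_enc L/ε₀.
E = |λ_enc|/(2πε₀r) = (3.153×10^-5)/(2π·8.85×10^-12·0.0872) = 6.50e6 N/C.

|E| ≈ 6.50×10^6 N/C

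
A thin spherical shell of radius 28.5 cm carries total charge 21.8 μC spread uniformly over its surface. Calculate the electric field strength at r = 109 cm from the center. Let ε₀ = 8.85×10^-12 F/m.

|E| = 1.65e5 N/C

By spherical symmetry E is radial; choose a Gaussian sphere of radius r = 109 cm (r > 28.5 cm).
The entire shell is enclosed: Q_enc = 2.18e-5 C.
Since E is radial and uniform over the Gaussian sphere, Φ = E·4πr² = Q_enc/ε₀.
E = |Q_enc|/(4πε₀r²) = (2.18e-5)/(4π·8.85×10^-12·(1.09)²) = 1.65×10^5 N/C.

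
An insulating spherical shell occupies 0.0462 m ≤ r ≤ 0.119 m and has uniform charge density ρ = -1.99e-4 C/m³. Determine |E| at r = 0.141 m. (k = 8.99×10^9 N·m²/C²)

|E| ≈ 5.98×10^5 V/m

Take a concentric spherical Gaussian surface of radius r = 0.141 m (r > 0.119 m, enclosing the whole shell).
Q_enc = ρ·(4π/3)(b³ − a³) = (-1.99×10^-4)·(4π/3)·((0.119)³ − (0.0462)³) = -1.322×10^-6 C.
Gauss's law: E·4πr² = Q_enc/ε₀.
E = k|Q_enc|/r² = (8.99×10^9)(1.322×10^-6)/(0.141)² = 5.98e5 N/C.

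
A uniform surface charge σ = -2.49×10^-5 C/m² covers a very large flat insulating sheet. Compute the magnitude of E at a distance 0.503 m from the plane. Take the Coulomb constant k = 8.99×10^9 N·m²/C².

Choose a cylindrical pillbox piercing the sheet, end faces (area A) parallel to it.
Only the two end caps contribute flux: Φ = 2EA. With Q_enc = σA, Gauss's law gives E = |σ|/(2ε₀).
E = 2πk|σ| = 2π(8.99×10^9)(2.49×10^-5) = 1.41e6 N/C.

E ≈ 1.41×10^6 N/C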